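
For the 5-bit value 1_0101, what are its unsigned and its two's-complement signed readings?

unsigned = 21, signed = -11

Unsigned: 10101 = 21.
Signed: MSB=1 → 21 − 32 = -11.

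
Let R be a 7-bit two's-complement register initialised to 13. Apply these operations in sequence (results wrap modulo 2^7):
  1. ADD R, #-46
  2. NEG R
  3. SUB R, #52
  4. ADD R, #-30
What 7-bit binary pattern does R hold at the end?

1001111

Start: R = 13 = 0001101.
R = 13 + (-46) = -33 = 1011111
R = −(-33) = 33 = 0100001
R = 33 − 52 = -19 = 1101101
R = -19 + (-30) = -49 = 1001111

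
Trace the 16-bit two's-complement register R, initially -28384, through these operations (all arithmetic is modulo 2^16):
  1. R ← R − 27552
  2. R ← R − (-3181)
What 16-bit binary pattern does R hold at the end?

0011000111101101

Start: R = -28384 = 1001000100100000.
R = -28384 − 27552 = -55936; wraps to 9600 = 0010010110000000
R = 9600 − (-3181) = 12781 = 0011000111101101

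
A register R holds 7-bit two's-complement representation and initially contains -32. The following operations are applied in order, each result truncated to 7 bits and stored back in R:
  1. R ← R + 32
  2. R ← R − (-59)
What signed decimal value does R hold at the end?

Start: R = -32 = 1100000.
R = -32 + 32 = 0 = 0000000
R = 0 − (-59) = 59 = 0111011

59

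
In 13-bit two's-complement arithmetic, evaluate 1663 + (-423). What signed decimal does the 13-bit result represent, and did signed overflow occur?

1663 → 0011001111111
-423 → 1111001011001
  0011001111111
+ 1111001011001
= 0010011011000  (discard carry-out 1)
Result 0010011011000: MSB = 0 → value 1240.
Addends have opposite signs, so signed overflow cannot occur.

1240; no overflow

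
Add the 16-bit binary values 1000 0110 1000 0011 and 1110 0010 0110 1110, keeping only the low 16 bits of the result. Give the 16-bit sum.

0110100011110001

  1000011010000011
+ 1110001001101110
= 0110100011110001  (discard carry-out 1)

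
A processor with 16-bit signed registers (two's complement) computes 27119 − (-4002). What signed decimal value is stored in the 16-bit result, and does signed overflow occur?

31121; no overflow

27119 → 0110100111101111
-4002 → 1111000001011110
Subtract via negate-and-add: invert 1111000001011110 + 1 = 0000111110100010 (i.e. 4002).
  0110100111101111
+ 0000111110100010
= 0111100110010001
Result 0111100110010001: MSB = 0 → value 31121.
Both addends (after negating the subtrahend) are non-negative and so is the stored result: no signed overflow.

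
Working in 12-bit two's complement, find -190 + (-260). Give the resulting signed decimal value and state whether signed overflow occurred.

-450; no overflow

-190 → 111101000010
-260 → 111011111100
  111101000010
+ 111011111100
= 111000111110  (discard carry-out 1)
Result 111000111110: MSB = 1 → 3646 − 4096 = -450.
Both addends are negative and so is the stored result: no signed overflow.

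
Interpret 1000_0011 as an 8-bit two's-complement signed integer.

-125

MSB is 1, so the value is negative.
Invert: 01111100. Add 1: 01111101 = 125. So the value is −125.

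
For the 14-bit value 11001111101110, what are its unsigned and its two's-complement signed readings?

unsigned = 13294, signed = -3090

Unsigned: 11001111101110 = 13294.
Signed: MSB=1 → 13294 − 16384 = -3090.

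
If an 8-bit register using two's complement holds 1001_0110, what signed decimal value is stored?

-106

MSB is 1, so the value is negative.
Unsigned reading: 150. Subtract 2^8 = 256: 150 − 256 = -106.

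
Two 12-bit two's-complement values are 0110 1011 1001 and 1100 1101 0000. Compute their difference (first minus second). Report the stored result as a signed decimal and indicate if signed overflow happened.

-1559; overflow

0110 1011 1001 → 011010111001 = 1721 (signed)
1100 1101 0000 → 110011010000 = -816 (signed)
Subtract via negate-and-add: invert 110011010000 + 1 = 001100110000 (i.e. 816).
  011010111001
+ 001100110000
= 100111101001
Result 100111101001: MSB = 1 → 2537 − 4096 = -1559.
Both addends (after negating the subtrahend) are non-negative but the stored result is negative: signed overflow. The true value 1721 − (-816) = 2537 lies outside [-2048, 2047].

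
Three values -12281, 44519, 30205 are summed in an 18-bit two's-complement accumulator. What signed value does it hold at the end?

62443

-12281 + 44519 = 32238 (000111110111101110)
32238 + 30205 = 62443 (001111001111101011)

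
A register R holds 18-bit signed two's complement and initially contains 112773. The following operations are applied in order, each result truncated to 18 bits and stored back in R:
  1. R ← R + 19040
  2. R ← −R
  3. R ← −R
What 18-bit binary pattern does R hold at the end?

Start: R = 112773 = 011011100010000101.
R = 112773 + 19040 = 131813; wraps to -130331 = 100000001011100101
R = −(-130331) = 130331 = 011111110100011011
R = −(130331) = -130331 = 100000001011100101

100000001011100101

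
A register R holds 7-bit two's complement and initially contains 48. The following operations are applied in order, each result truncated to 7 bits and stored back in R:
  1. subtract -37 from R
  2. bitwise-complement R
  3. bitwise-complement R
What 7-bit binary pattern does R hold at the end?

Start: R = 48 = 0110000.
R = 48 − (-37) = 85; wraps to -43 = 1010101
R = NOT 1010101 = 0101010 = 42
R = NOT 0101010 = 1010101 = -43

1010101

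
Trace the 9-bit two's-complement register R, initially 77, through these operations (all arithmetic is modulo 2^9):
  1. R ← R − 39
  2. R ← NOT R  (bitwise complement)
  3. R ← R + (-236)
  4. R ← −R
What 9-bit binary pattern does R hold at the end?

100010011

Start: R = 77 = 001001101.
R = 77 − 39 = 38 = 000100110
R = NOT 000100110 = 111011001 = -39
R = -39 + (-236) = -275; wraps to 237 = 011101101
R = −(237) = -237 = 100010011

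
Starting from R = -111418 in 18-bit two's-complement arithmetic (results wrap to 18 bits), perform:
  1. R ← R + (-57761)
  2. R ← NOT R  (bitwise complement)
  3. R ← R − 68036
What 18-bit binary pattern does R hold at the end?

011000101100010110

Start: R = -111418 = 100100110011000110.
R = -111418 + (-57761) = -169179; wraps to 92965 = 010110101100100101
R = NOT 010110101100100101 = 101001010011011010 = -92966
R = -92966 − 68036 = -161002; wraps to 101142 = 011000101100010110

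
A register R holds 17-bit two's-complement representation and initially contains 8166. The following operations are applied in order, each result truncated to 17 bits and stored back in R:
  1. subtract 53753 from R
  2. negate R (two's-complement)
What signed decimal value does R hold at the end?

45587

Start: R = 8166 = 00001111111100110.
R = 8166 − 53753 = -45587 = 10100110111101101
R = −(-45587) = 45587 = 01011001000010011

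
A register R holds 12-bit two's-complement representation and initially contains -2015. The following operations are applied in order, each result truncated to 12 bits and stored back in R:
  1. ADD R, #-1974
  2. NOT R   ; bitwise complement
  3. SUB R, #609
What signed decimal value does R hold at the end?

Start: R = -2015 = 100000100001.
R = -2015 + (-1974) = -3989; wraps to 107 = 000001101011
R = NOT 000001101011 = 111110010100 = -108
R = -108 − 609 = -717 = 110100110011

-717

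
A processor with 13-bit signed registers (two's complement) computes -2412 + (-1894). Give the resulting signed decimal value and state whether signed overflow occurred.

3886; overflow

-2412 → 1011010010100
-1894 → 1100010011010
  1011010010100
+ 1100010011010
= 0111100101110  (discard carry-out 1)
Result 0111100101110: MSB = 0 → value 3886.
Both addends are negative but the stored result is non-negative: signed overflow. The true value -2412 + (-1894) = -4306 lies outside [-4096, 4095].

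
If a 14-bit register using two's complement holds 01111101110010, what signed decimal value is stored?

8050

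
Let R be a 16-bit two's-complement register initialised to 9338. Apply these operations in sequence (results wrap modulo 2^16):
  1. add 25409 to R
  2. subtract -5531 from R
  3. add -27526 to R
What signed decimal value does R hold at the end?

12752

Start: R = 9338 = 0010010001111010.
R = 9338 + 25409 = 34747; wraps to -30789 = 1000011110111011
R = -30789 − (-5531) = -25258 = 1001110101010110
R = -25258 + (-27526) = -52784; wraps to 12752 = 0011000111010000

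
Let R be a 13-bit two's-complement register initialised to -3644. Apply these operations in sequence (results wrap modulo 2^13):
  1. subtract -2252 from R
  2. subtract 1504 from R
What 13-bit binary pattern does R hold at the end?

Start: R = -3644 = 1000111000100.
R = -3644 − (-2252) = -1392 = 1101010010000
R = -1392 − 1504 = -2896 = 1010010110000

1010010110000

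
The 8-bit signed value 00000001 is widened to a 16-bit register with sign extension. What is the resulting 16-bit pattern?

MSB of 00000001 is 0; replicate it into the new high bits.
00000000|00000001 → 0000000000000001 (still 1).

0000000000000001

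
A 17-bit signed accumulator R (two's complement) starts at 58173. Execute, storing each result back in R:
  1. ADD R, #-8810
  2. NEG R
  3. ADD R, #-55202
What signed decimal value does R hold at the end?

26507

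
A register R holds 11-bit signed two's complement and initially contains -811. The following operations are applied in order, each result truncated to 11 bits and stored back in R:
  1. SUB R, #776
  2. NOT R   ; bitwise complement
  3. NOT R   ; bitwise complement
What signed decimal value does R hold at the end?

Start: R = -811 = 10011010101.
R = -811 − 776 = -1587; wraps to 461 = 00111001101
R = NOT 00111001101 = 11000110010 = -462
R = NOT 11000110010 = 00111001101 = 461

461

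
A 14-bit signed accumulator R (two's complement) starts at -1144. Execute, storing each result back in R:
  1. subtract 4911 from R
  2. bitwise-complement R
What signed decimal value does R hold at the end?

Start: R = -1144 = 11101110001000.
R = -1144 − 4911 = -6055 = 10100001011001
R = NOT 10100001011001 = 01011110100110 = 6054

6054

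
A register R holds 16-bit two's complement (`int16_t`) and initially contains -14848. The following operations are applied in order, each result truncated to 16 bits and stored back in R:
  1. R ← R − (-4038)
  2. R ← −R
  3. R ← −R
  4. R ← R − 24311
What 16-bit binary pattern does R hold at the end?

Start: R = -14848 = 1100011000000000.
R = -14848 − (-4038) = -10810 = 1101010111000110
R = −(-10810) = 10810 = 0010101000111010
R = −(10810) = -10810 = 1101010111000110
R = -10810 − 24311 = -35121; wraps to 30415 = 0111011011001111

0111011011001111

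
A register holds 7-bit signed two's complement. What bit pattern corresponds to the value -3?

1111101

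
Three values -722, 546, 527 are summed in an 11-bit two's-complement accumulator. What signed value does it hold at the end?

351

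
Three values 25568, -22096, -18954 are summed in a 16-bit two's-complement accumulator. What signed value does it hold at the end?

-15482

25568 + (-22096) = 3472 (0000110110010000)
3472 + (-18954) = -15482 (1100001110000110)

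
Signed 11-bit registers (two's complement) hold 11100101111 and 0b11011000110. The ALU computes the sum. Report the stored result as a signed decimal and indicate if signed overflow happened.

11100101111 = -209 (signed)
0b11011000110 → 11011000110 = -314 (signed)
  11100101111
+ 11011000110
= 10111110101  (discard carry-out 1)
Result 10111110101: MSB = 1 → 1525 − 2048 = -523.
Both addends are negative and so is the stored result: no signed overflow.

-523; no overflow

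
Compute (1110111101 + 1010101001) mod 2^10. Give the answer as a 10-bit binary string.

1001100110

  1110111101
+ 1010101001
= 1001100110  (discard carry-out 1)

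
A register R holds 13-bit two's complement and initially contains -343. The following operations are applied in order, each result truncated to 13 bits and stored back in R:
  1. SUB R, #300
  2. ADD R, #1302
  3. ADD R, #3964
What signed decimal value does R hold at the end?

-3569

Start: R = -343 = 1111010101001.
R = -343 − 300 = -643 = 1110101111101
R = -643 + 1302 = 659 = 0001010010011
R = 659 + 3964 = 4623; wraps to -3569 = 1001000001111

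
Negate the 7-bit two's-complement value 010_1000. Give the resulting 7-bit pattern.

1011000

Invert: 1010111. Add 1: 1011000.
Check: 0101000 = 40, 1011000 = -40.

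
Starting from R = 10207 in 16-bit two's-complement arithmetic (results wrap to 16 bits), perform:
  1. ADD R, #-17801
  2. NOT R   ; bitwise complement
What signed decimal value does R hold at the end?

Start: R = 10207 = 0010011111011111.
R = 10207 + (-17801) = -7594 = 1110001001010110
R = NOT 1110001001010110 = 0001110110101001 = 7593

7593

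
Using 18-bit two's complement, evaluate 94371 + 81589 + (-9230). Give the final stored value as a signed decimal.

-95414

94371 + 81589 = 175960 → wraps to -86184 (101010111101011000)
-86184 + (-9230) = -95414 (101000101101001010)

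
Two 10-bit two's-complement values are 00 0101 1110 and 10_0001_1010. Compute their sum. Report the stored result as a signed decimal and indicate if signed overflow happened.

00 0101 1110 → 0001011110 = 94 (signed)
10_0001_1010 → 1000011010 = -486 (signed)
  0001011110
+ 1000011010
= 1001111000
Result 1001111000: MSB = 1 → 632 − 1024 = -392.
Addends have opposite signs, so signed overflow cannot occur.

-392; no overflow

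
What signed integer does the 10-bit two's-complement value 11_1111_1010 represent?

MSB is 1, so the value is negative.
Unsigned reading: 1018. Subtract 2^10 = 1024: 1018 − 1024 = -6.

-6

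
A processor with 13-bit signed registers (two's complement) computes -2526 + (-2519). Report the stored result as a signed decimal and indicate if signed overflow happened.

3147; overflow

-2526 → 1011000100010
-2519 → 1011000101001
  1011000100010
+ 1011000101001
= 0110001001011  (discard carry-out 1)
Result 0110001001011: MSB = 0 → value 3147.
Both addends are negative but the stored result is non-negative: signed overflow. The true value -2526 + (-2519) = -5045 lies outside [-4096, 4095].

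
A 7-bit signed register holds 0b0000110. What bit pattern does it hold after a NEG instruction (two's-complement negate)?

Invert: 1111001. Add 1: 1111010.
Check: 0000110 = 6, 1111010 = -6.

1111010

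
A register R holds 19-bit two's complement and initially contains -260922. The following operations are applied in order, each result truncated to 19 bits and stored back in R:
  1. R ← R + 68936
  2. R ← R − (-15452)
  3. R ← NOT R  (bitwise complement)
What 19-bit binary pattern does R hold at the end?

Start: R = -260922 = 1000000010011000110.
R = -260922 + 68936 = -191986 = 1010001001000001110
R = -191986 − (-15452) = -176534 = 1010100111001101010
R = NOT 1010100111001101010 = 0101011000110010101 = 176533

0101011000110010101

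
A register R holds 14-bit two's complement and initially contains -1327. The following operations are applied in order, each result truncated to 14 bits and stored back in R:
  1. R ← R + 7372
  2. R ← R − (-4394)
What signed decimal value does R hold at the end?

-5945

Start: R = -1327 = 11101011010001.
R = -1327 + 7372 = 6045 = 01011110011101
R = 6045 − (-4394) = 10439; wraps to -5945 = 10100011000111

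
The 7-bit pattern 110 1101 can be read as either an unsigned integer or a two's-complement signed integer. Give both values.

unsigned = 109, signed = -19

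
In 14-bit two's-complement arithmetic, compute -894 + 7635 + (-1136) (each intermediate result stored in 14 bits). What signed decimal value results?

5605

-894 + 7635 = 6741 (01101001010101)
6741 + (-1136) = 5605 (01010111100101)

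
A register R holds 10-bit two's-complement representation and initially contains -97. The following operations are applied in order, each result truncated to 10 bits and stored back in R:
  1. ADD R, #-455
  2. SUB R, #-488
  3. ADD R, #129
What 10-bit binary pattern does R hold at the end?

Start: R = -97 = 1110011111.
R = -97 + (-455) = -552; wraps to 472 = 0111011000
R = 472 − (-488) = 960; wraps to -64 = 1111000000
R = -64 + 129 = 65 = 0001000001

0001000001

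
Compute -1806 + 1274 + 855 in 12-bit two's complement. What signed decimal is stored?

-1806 + 1274 = -532 (110111101100)
-532 + 855 = 323 (000101000011)

323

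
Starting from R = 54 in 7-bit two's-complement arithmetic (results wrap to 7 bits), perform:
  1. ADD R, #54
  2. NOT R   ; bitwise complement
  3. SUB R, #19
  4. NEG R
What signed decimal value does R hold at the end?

0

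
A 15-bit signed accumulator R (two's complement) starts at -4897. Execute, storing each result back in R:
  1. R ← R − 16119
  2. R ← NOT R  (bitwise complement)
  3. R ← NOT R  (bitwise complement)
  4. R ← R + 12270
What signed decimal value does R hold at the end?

-8746

Start: R = -4897 = 110110011011111.
R = -4897 − 16119 = -21016; wraps to 11752 = 010110111101000
R = NOT 010110111101000 = 101001000010111 = -11753
R = NOT 101001000010111 = 010110111101000 = 11752
R = 11752 + 12270 = 24022; wraps to -8746 = 101110111010110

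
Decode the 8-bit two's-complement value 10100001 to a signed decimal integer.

-95

MSB is 1, so the value is negative.
Invert: 01011110. Add 1: 01011111 = 95. So the value is −95.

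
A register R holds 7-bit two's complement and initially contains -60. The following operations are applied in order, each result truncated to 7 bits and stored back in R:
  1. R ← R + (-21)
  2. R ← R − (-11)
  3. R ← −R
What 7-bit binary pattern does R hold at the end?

Start: R = -60 = 1000100.
R = -60 + (-21) = -81; wraps to 47 = 0101111
R = 47 − (-11) = 58 = 0111010
R = −(58) = -58 = 1000110

1000110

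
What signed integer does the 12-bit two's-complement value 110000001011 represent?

-1013

MSB is 1, so the value is negative.
Unsigned reading: 3083. Subtract 2^12 = 4096: 3083 − 4096 = -1013.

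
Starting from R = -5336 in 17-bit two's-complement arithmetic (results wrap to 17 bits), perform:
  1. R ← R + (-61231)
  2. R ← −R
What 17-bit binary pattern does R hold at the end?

Start: R = -5336 = 11110101100101000.
R = -5336 + (-61231) = -66567; wraps to 64505 = 01111101111111001
R = −(64505) = -64505 = 10000010000000111

10000010000000111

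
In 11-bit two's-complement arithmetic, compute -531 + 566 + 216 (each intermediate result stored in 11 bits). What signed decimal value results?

-531 + 566 = 35 (00000100011)
35 + 216 = 251 (00011111011)

251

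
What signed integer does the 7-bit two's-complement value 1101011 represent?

MSB is 1, so the value is negative.
Unsigned reading: 107. Subtract 2^7 = 128: 107 − 128 = -21.

-21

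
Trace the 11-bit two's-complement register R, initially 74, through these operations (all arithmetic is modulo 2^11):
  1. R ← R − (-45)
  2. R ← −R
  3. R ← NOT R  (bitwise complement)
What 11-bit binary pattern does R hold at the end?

00001110110

Start: R = 74 = 00001001010.
R = 74 − (-45) = 119 = 00001110111
R = −(119) = -119 = 11110001001
R = NOT 11110001001 = 00001110110 = 118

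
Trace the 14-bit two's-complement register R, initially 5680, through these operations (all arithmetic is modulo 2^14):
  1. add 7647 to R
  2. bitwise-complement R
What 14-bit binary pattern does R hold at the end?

Start: R = 5680 = 01011000110000.
R = 5680 + 7647 = 13327; wraps to -3057 = 11010000001111
R = NOT 11010000001111 = 00101111110000 = 3056

00101111110000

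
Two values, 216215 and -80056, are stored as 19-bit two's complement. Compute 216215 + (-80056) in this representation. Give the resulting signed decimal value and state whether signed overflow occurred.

136159; no overflow

216215 → 0110100110010010111
-80056 → 1101100011101001000
  0110100110010010111
+ 1101100011101001000
= 0100001001111011111  (discard carry-out 1)
Result 0100001001111011111: MSB = 0 → value 136159.
Addends have opposite signs, so signed overflow cannot occur.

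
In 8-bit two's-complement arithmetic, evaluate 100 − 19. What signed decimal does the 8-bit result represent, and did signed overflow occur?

100 → 01100100
19 → 00010011
Subtract via negate-and-add: invert 00010011 + 1 = 11101101 (i.e. -19).
  01100100
+ 11101101
= 01010001  (discard carry-out 1)
Result 01010001: MSB = 0 → value 81.
Addends (after negating the subtrahend) have opposite signs, so signed overflow cannot occur.

81; no overflow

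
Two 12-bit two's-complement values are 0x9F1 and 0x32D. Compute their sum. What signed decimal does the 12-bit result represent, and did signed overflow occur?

0x9F1 = 100111110001 = -1551 (signed)
0x32D = 001100101101 = 813 (signed)
  100111110001
+ 001100101101
= 110100011110
Result 110100011110: MSB = 1 → 3358 − 4096 = -738.
Addends have opposite signs, so signed overflow cannot occur.

-738; no overflow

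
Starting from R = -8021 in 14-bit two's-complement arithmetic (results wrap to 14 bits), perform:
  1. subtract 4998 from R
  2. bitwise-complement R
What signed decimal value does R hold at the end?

-3366

Start: R = -8021 = 10000010101011.
R = -8021 − 4998 = -13019; wraps to 3365 = 00110100100101
R = NOT 00110100100101 = 11001011011010 = -3366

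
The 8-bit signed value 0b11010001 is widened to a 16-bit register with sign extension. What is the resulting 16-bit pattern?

1111111111010001

MSB of 11010001 is 1; replicate it into the new high bits.
11111111|11010001 → 1111111111010001 (still -47).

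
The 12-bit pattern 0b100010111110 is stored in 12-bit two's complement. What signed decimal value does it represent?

-1858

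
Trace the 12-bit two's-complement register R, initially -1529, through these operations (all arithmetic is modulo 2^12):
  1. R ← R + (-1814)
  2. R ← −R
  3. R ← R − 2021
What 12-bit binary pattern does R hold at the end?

010100101010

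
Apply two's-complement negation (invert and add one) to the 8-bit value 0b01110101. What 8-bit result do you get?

10001011

Invert: 10001010. Add 1: 10001011.
Check: 01110101 = 117, 10001011 = -117.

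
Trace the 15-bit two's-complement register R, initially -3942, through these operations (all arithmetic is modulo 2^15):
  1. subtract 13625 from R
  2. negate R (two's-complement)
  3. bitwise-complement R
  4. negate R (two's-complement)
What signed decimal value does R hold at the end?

-15200

Start: R = -3942 = 111000010011010.
R = -3942 − 13625 = -17567; wraps to 15201 = 011101101100001
R = −(15201) = -15201 = 100010010011111
R = NOT 100010010011111 = 011101101100000 = 15200
R = −(15200) = -15200 = 100010010100000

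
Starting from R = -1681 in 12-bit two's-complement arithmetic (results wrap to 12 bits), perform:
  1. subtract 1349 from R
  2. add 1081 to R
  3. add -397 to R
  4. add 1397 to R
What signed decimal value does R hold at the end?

-949

Start: R = -1681 = 100101101111.
R = -1681 − 1349 = -3030; wraps to 1066 = 010000101010
R = 1066 + 1081 = 2147; wraps to -1949 = 100001100011
R = -1949 + (-397) = -2346; wraps to 1750 = 011011010110
R = 1750 + 1397 = 3147; wraps to -949 = 110001001011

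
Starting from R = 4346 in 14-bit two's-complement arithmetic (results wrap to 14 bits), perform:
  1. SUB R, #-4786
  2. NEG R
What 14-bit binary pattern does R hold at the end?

01110001010100

Start: R = 4346 = 01000011111010.
R = 4346 − (-4786) = 9132; wraps to -7252 = 10001110101100
R = −(-7252) = 7252 = 01110001010100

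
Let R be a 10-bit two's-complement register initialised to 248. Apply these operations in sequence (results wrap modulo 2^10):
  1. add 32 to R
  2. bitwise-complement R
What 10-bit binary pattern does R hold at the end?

1011100111

Start: R = 248 = 0011111000.
R = 248 + 32 = 280 = 0100011000
R = NOT 0100011000 = 1011100111 = -281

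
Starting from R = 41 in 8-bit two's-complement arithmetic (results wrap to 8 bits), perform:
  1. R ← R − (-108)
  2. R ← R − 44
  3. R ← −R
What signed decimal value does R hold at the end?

-105

Start: R = 41 = 00101001.
R = 41 − (-108) = 149; wraps to -107 = 10010101
R = -107 − 44 = -151; wraps to 105 = 01101001
R = −(105) = -105 = 10010111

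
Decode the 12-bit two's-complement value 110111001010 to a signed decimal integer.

-566

MSB is 1, so the value is negative.
Invert: 001000110101. Add 1: 001000110110 = 566. So the value is −566.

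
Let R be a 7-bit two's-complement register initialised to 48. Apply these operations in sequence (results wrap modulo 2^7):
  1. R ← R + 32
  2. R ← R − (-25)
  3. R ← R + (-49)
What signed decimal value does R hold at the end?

Start: R = 48 = 0110000.
R = 48 + 32 = 80; wraps to -48 = 1010000
R = -48 − (-25) = -23 = 1101001
R = -23 + (-49) = -72; wraps to 56 = 0111000

56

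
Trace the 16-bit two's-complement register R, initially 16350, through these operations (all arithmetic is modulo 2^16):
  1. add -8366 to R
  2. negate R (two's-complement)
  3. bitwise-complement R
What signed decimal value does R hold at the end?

7983

Start: R = 16350 = 0011111111011110.
R = 16350 + (-8366) = 7984 = 0001111100110000
R = −(7984) = -7984 = 1110000011010000
R = NOT 1110000011010000 = 0001111100101111 = 7983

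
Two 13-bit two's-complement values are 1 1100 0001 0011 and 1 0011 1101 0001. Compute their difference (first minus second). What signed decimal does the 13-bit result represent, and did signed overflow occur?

2114; no overflow

1 1100 0001 0011 → 1110000010011 = -1005 (signed)
1 0011 1101 0001 → 1001111010001 = -3119 (signed)
Subtract via negate-and-add: invert 1001111010001 + 1 = 0110000101111 (i.e. 3119).
  1110000010011
+ 0110000101111
= 0100001000010  (discard carry-out 1)
Result 0100001000010: MSB = 0 → value 2114.
Addends (after negating the subtrahend) have opposite signs, so signed overflow cannot occur.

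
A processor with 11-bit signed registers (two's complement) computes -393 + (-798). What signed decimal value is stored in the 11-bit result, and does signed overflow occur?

857; overflow

-393 → 11001110111
-798 → 10011100010
  11001110111
+ 10011100010
= 01101011001  (discard carry-out 1)
Result 01101011001: MSB = 0 → value 857.
Both addends are negative but the stored result is non-negative: signed overflow. The true value -393 + (-798) = -1191 lies outside [-1024, 1023].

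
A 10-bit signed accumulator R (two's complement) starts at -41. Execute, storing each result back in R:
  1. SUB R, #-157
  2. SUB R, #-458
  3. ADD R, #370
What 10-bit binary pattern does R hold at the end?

Start: R = -41 = 1111010111.
R = -41 − (-157) = 116 = 0001110100
R = 116 − (-458) = 574; wraps to -450 = 1000111110
R = -450 + 370 = -80 = 1110110000

1110110000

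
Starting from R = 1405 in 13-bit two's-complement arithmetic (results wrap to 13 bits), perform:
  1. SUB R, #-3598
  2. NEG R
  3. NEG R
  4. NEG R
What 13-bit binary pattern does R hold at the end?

Start: R = 1405 = 0010101111101.
R = 1405 − (-3598) = 5003; wraps to -3189 = 1001110001011
R = −(-3189) = 3189 = 0110001110101
R = −(3189) = -3189 = 1001110001011
R = −(-3189) = 3189 = 0110001110101

0110001110101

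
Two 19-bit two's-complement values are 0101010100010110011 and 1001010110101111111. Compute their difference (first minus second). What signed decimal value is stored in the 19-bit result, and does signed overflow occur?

-132300; overflow

0101010100010110011 = 174259 (signed)
1001010110101111111 = -217729 (signed)
Subtract via negate-and-add: invert 1001010110101111111 + 1 = 0110101001010000001 (i.e. 217729).
  0101010100010110011
+ 0110101001010000001
= 1011111101100110100
Result 1011111101100110100: MSB = 1 → 391988 − 524288 = -132300.
Both addends (after negating the subtrahend) are non-negative but the stored result is negative: signed overflow. The true value 174259 − (-217729) = 391988 lies outside [-262144, 262143].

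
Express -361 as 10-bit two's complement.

|-361| = 361 = 0101101001 in 10 bits.
Invert the bits: 1010010110. Add 1: 1010010111.
Check: 1010010111 reads as 663 − 1024 = -361.

1010010111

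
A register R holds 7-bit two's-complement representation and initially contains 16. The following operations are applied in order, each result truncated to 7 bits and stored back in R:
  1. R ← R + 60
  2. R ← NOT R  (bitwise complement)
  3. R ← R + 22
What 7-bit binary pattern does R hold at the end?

Start: R = 16 = 0010000.
R = 16 + 60 = 76; wraps to -52 = 1001100
R = NOT 1001100 = 0110011 = 51
R = 51 + 22 = 73; wraps to -55 = 1001001

1001001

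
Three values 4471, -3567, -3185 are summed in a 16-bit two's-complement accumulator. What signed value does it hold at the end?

-2281

4471 + (-3567) = 904 (0000001110001000)
904 + (-3185) = -2281 (1111011100010111)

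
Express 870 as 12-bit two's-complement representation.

001101100110

870 is non-negative, so write it directly in 12 bits: 001101100110.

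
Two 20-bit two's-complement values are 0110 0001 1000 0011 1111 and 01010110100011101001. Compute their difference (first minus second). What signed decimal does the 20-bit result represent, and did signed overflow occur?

44886; no overflow

0110 0001 1000 0011 1111 → 01100001100000111111 = 399423 (signed)
01010110100011101001 = 354537 (signed)
Subtract via negate-and-add: invert 01010110100011101001 + 1 = 10101001011100010111 (i.e. -354537).
  01100001100000111111
+ 10101001011100010111
= 00001010111101010110  (discard carry-out 1)
Result 00001010111101010110: MSB = 0 → value 44886.
Addends (after negating the subtrahend) have opposite signs, so signed overflow cannot occur.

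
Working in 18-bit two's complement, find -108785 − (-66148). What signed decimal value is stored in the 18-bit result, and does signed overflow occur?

-108785 → 100101011100001111
-66148 → 101111110110011100
Subtract via negate-and-add: invert 101111110110011100 + 1 = 010000001001100100 (i.e. 66148).
  100101011100001111
+ 010000001001100100
= 110101100101110011
Result 110101100101110011: MSB = 1 → 219507 − 262144 = -42637.
Addends (after negating the subtrahend) have opposite signs, so signed overflow cannot occur.

-42637; no overflow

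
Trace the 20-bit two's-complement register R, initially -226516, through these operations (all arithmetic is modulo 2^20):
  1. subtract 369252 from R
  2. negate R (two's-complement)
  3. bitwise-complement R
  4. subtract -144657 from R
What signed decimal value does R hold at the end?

Start: R = -226516 = 11001000101100101100.
R = -226516 − 369252 = -595768; wraps to 452808 = 01101110100011001000
R = −(452808) = -452808 = 10010001011100111000
R = NOT 10010001011100111000 = 01101110100011000111 = 452807
R = 452807 − (-144657) = 597464; wraps to -451112 = 10010001110111011000

-451112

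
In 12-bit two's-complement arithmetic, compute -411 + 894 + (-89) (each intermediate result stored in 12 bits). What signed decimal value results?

394

-411 + 894 = 483 (000111100011)
483 + (-89) = 394 (000110001010)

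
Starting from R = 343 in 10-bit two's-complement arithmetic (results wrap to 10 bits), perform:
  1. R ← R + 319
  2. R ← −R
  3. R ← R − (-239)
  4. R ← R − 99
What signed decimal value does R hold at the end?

502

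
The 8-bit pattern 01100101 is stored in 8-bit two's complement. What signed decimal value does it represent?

101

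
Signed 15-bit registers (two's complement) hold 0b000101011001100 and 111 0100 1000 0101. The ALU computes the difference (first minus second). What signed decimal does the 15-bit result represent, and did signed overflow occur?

5703; no overflow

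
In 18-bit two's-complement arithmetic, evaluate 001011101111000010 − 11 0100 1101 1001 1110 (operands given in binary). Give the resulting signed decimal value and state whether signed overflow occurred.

001011101111000010 = 48066 (signed)
11 0100 1101 1001 1110 → 110100110110011110 = -45666 (signed)
Subtract via negate-and-add: invert 110100110110011110 + 1 = 001011001001100010 (i.e. 45666).
  001011101111000010
+ 001011001001100010
= 010110111000100100
Result 010110111000100100: MSB = 0 → value 93732.
Both addends (after negating the subtrahend) are non-negative and so is the stored result: no signed overflow.

93732; no overflow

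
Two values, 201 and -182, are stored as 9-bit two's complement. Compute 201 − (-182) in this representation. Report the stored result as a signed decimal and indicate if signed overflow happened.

-129; overflow

201 → 011001001
-182 → 101001010
Subtract via negate-and-add: invert 101001010 + 1 = 010110110 (i.e. 182).
  011001001
+ 010110110
= 101111111
Result 101111111: MSB = 1 → 383 − 512 = -129.
Both addends (after negating the subtrahend) are non-negative but the stored result is negative: signed overflow. The true value 201 − (-182) = 383 lies outside [-256, 255].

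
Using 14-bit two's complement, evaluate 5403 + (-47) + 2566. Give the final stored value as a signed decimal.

5403 + (-47) = 5356 (01010011101100)
5356 + 2566 = 7922 (01111011110010)

7922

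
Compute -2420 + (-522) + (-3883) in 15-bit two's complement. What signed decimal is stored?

-6825

-2420 + (-522) = -2942 (111010010000010)
-2942 + (-3883) = -6825 (110010101010111)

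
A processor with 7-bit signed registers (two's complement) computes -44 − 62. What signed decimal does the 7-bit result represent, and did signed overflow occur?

-44 → 1010100
62 → 0111110
Subtract via negate-and-add: invert 0111110 + 1 = 1000010 (i.e. -62).
  1010100
+ 1000010
= 0010110  (discard carry-out 1)
Result 0010110: MSB = 0 → value 22.
Both addends (after negating the subtrahend) are negative but the stored result is non-negative: signed overflow. The true value -44 − 62 = -106 lies outside [-64, 63].

22; overflow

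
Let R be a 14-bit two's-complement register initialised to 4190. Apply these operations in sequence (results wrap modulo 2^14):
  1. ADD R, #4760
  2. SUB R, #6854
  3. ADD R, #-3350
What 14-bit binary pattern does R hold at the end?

11101100011010

Start: R = 4190 = 01000001011110.
R = 4190 + 4760 = 8950; wraps to -7434 = 10001011110110
R = -7434 − 6854 = -14288; wraps to 2096 = 00100000110000
R = 2096 + (-3350) = -1254 = 11101100011010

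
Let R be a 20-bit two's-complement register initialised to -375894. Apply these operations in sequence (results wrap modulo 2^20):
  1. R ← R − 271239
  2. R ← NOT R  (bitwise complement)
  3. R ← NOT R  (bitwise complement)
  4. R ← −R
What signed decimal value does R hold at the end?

-401443

Start: R = -375894 = 10100100001110101010.
R = -375894 − 271239 = -647133; wraps to 401443 = 01100010000000100011
R = NOT 01100010000000100011 = 10011101111111011100 = -401444
R = NOT 10011101111111011100 = 01100010000000100011 = 401443
R = −(401443) = -401443 = 10011101111111011101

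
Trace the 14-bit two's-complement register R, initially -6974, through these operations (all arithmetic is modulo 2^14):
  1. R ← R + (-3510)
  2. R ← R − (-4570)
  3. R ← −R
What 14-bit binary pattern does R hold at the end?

Start: R = -6974 = 10010011000010.
R = -6974 + (-3510) = -10484; wraps to 5900 = 01011100001100
R = 5900 − (-4570) = 10470; wraps to -5914 = 10100011100110
R = −(-5914) = 5914 = 01011100011010

01011100011010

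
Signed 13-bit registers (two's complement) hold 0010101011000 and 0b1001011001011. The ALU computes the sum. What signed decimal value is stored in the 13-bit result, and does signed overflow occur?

-2013; no overflow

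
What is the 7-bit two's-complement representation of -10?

|-10| = 10 = 0001010 in 7 bits.
Invert the bits: 1110101. Add 1: 1110110.

1110110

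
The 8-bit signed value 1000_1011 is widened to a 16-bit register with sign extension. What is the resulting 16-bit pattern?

1111111110001011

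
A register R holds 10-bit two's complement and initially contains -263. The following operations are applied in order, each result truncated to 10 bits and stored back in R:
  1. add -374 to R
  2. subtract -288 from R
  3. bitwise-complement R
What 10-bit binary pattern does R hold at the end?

0101011100

Start: R = -263 = 1011111001.
R = -263 + (-374) = -637; wraps to 387 = 0110000011
R = 387 − (-288) = 675; wraps to -349 = 1010100011
R = NOT 1010100011 = 0101011100 = 348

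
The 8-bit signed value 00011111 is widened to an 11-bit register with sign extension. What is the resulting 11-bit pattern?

MSB of 00011111 is 0; replicate it into the new high bits.
000|00011111 → 00000011111 (still 31).

00000011111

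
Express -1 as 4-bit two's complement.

|-1| = 1 = 0001 in 4 bits.
Invert the bits: 1110. Add 1: 1111.

1111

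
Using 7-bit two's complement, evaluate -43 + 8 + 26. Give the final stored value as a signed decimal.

-43 + 8 = -35 (1011101)
-35 + 26 = -9 (1110111)

-9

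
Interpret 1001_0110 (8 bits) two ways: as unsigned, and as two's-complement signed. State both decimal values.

unsigned = 150, signed = -106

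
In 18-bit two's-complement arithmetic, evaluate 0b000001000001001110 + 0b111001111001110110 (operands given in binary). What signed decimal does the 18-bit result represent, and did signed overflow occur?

0b000001000001001110 → 000001000001001110 = 4174 (signed)
0b111001111001110110 → 111001111001110110 = -24970 (signed)
  000001000001001110
+ 111001111001110110
= 111010111011000100
Result 111010111011000100: MSB = 1 → 241348 − 262144 = -20796.
Addends have opposite signs, so signed overflow cannot occur.

-20796; no overflow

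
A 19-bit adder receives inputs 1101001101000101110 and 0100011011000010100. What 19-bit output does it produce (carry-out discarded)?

0001101000001000010

  1101001101000101110
+ 0100011011000010100
= 0001101000001000010  (discard carry-out 1)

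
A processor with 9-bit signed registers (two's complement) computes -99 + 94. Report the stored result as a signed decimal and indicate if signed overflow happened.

-5; no overflow

-99 → 110011101
94 → 001011110
  110011101
+ 001011110
= 111111011
Result 111111011: MSB = 1 → 507 − 512 = -5.
Addends have opposite signs, so signed overflow cannot occur.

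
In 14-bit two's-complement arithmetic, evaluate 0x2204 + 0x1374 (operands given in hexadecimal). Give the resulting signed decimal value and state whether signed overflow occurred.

-2696; no overflow

0x2204 = 10001000000100 = -7676 (signed)
0x1374 = 01001101110100 = 4980 (signed)
  10001000000100
+ 01001101110100
= 11010101111000
Result 11010101111000: MSB = 1 → 13688 − 16384 = -2696.
Addends have opposite signs, so signed overflow cannot occur.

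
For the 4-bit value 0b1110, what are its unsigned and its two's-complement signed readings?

Unsigned: 1110 = 14.
Signed: MSB=1 → 14 − 16 = -2.

unsigned = 14, signed = -2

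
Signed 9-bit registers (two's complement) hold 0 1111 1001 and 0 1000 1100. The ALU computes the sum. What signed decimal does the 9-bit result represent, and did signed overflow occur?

0 1111 1001 → 011111001 = 249 (signed)
0 1000 1100 → 010001100 = 140 (signed)
  011111001
+ 010001100
= 110000101
Result 110000101: MSB = 1 → 389 − 512 = -123.
Both addends are non-negative but the stored result is negative: signed overflow. The true value 249 + 140 = 389 lies outside [-256, 255].

-123; overflow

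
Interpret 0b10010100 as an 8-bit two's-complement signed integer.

-108

MSB is 1, so the value is negative.
Invert: 01101011. Add 1: 01101100 = 108. So the value is −108.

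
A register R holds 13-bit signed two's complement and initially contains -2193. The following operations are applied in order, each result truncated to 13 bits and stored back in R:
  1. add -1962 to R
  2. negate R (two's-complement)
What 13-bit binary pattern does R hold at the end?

Start: R = -2193 = 1011101101111.
R = -2193 + (-1962) = -4155; wraps to 4037 = 0111111000101
R = −(4037) = -4037 = 1000000111011

1000000111011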